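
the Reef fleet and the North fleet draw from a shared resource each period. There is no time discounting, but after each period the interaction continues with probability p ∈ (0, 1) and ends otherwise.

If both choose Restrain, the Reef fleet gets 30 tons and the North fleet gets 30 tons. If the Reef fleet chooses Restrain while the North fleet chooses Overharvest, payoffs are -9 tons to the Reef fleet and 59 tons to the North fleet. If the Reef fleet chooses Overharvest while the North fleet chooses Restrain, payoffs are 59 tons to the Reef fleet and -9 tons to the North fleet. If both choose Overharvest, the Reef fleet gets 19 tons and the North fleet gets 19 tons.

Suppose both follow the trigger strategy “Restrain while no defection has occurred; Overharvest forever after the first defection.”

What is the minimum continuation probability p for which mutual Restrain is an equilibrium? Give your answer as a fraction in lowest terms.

29/40

With no time discounting, the continuation probability p plays the role of the discount factor.
Grim-trigger IC: 30/(1−p) ≥ 59 + 19p/(1−p) ⇒ p ≥ (59−30)/(59−19) = 29/40.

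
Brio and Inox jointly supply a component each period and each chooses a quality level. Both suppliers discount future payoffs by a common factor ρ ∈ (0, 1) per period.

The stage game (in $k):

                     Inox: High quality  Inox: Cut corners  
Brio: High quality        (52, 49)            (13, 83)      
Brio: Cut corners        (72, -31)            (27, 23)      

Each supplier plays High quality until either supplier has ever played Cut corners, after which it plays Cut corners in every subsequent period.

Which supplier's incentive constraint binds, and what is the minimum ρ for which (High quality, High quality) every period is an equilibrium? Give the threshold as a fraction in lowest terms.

Inox; ρ ≥ 17/30

For Brio: deviation gain 72−52 = 20, per-period punishment loss 52−27 = 25. IC gives ρ ≥ 20/45 = 4/9.
For Inox: gain 34, loss 26 per period, so ρ ≥ 34/60 = 17/30.
The tighter constraint is Inox's, so cooperation needs ρ ≥ 17/30.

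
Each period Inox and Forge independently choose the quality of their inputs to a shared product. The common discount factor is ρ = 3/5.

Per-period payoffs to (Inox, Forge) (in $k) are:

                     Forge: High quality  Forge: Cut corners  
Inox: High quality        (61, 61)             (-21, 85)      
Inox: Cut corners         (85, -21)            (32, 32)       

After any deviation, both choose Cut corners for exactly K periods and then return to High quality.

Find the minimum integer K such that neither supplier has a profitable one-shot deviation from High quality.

2

Need Σ_{k=1}^{K} ρ^k ≥ (85−61)/(61−32) = 0.8276 at ρ = 3/5.
At K = 1 the sum is 0.6000 < 0.8276; at K = 2 it is 0.9600 ≥ 0.8276.
So the minimum punishment length is K = 2.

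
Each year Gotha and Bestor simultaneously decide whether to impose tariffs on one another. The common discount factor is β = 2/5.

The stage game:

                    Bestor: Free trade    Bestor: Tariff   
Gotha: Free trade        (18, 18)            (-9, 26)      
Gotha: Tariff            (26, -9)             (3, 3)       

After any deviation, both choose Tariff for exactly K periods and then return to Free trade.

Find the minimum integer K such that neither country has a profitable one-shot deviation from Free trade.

IC: β(1−β^K)/(1−β) ≥ (26−18)/(18−3) = 8/15.
With β = 2/5: need 1 − β^K ≥ 8/15·(1−2/5)/(2/5), i.e. β^K ≤ 0.2000.
Since (2/5)^1 = 0.4000 and (2/5)^2 = 0.1600, the smallest such K is 2.

2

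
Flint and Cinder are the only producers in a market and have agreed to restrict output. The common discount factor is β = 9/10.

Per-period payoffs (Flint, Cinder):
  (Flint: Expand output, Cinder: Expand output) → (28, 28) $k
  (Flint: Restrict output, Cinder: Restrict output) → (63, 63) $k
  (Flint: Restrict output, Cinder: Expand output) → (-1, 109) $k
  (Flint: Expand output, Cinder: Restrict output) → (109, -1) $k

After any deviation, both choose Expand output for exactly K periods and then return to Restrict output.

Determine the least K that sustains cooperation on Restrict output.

2

Need Σ_{k=1}^{K} β^k ≥ (109−63)/(63−28) = 1.3143 at β = 9/10.
At K = 1 the sum is 0.9000 < 1.3143; at K = 2 it is 1.7100 ≥ 1.3143.
So the minimum punishment length is K = 2.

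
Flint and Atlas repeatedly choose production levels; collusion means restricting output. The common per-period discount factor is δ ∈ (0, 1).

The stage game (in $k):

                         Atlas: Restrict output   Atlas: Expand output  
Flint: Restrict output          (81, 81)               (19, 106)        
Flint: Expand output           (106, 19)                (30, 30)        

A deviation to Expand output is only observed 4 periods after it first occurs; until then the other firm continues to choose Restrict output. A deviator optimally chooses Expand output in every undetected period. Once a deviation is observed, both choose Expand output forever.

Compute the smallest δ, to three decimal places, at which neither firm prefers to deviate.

The best deviation is to choose Expand output for all 4 undetected periods, earning 106 each, then 30 forever once detected.
Deviation value: 106(1−δ^4)/(1−δ) + 30δ^4/(1−δ); cooperation value: 81/(1−δ).
IC: 81 ≥ 106(1−δ^4) + 30δ^4 = 106 − 76δ^4.
So δ^4 ≥ 25/76, giving δ ≥ (25/76)^(1/4) ≈ 0.757.

0.757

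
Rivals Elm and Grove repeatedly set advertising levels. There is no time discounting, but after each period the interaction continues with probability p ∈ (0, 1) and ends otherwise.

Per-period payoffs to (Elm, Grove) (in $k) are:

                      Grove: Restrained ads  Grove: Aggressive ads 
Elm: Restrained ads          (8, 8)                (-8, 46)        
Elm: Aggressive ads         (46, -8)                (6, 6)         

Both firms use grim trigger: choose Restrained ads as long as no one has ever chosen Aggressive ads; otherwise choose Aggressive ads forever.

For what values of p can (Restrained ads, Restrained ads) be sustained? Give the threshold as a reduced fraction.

19/20

Expected cooperation value is 8 + p·8 + p²·8 + … = 8/(1−p); deviation gives 46 + p·6/(1−p).
8 ≥ 46(1−p) + 6p ⇒ 40p ≥ 38 ⇒ p ≥ 38/40 = 19/20.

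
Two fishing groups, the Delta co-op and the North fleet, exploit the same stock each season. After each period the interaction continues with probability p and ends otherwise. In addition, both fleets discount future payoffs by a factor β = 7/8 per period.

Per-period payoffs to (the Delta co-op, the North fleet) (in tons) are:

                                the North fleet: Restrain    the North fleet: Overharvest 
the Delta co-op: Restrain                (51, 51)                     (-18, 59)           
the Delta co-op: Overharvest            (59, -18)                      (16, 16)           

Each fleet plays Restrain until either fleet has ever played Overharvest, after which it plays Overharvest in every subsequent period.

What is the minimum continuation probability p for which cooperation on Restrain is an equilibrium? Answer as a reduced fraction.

Expected continuation weight on next period's payoff is β·p = 7/8·p, which plays the role of the discount factor.
Cooperation requires 7/8·p ≥ (59−51)/(59−16) = 8/43, hence p ≥ 64/301.

64/301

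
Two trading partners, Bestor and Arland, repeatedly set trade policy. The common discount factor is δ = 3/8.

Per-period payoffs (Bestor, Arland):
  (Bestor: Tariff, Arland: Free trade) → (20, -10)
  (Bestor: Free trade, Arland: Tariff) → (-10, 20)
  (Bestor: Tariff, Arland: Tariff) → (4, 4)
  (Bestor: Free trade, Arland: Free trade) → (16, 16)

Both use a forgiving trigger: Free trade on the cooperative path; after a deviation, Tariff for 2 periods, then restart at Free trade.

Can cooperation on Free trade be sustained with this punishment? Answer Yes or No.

A one-shot deviation gives 20 now, then 4 for 2 periods, then back to 16.
Gain from deviating: (20−16) today; loss: (16−4) in each of the next 2 periods.
No-deviation condition: (16−4)(δ+…+δ^2) ≥ 20−16, i.e. δ+…+δ^2 ≥ 1/3.
At δ = 3/8: δ+…+δ^2 = 0.5156 ≥ 0.3333.
So cooperation is sustainable.

Yes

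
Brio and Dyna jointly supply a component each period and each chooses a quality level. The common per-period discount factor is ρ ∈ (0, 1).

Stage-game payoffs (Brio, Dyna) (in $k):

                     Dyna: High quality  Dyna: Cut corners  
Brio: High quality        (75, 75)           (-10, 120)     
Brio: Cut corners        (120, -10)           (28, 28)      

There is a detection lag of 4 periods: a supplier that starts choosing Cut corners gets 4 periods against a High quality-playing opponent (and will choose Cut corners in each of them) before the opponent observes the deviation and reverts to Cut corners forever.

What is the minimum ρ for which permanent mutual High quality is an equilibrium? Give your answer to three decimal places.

0.836

Deviating for the 4 undetected periods gains 120−75 = 45 per period over cooperation, then loses 75−28 = 47 per period forever once punishment starts.
Gain: 45(1 + ρ + … + ρ^3); loss: 47·ρ^4/(1−ρ).
No profitable deviation ⇔ 45(1−ρ^4) ≤ 47·ρ^4, i.e. ρ^4 ≥ 45/(45+47) = 45/92.
Hence ρ ≥ (45/92)^(1/4) ≈ 0.836.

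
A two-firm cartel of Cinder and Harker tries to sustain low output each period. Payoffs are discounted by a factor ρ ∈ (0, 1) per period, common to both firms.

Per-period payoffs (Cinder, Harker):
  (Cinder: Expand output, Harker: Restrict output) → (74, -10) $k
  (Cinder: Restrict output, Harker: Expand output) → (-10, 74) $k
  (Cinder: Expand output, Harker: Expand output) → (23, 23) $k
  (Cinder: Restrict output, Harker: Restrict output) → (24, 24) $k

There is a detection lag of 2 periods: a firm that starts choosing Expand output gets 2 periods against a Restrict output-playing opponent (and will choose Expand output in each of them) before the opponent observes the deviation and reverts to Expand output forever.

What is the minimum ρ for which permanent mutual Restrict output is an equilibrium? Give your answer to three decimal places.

0.990

The best deviation is to choose Expand output for all 2 undetected periods, earning 74 each, then 23 forever once detected.
Deviation value: 74(1−ρ^2)/(1−ρ) + 23ρ^2/(1−ρ); cooperation value: 24/(1−ρ).
IC: 24 ≥ 74(1−ρ^2) + 23ρ^2 = 74 − 51ρ^2.
So ρ^2 ≥ 50/51, giving ρ ≥ (50/51)^(1/2) ≈ 0.990.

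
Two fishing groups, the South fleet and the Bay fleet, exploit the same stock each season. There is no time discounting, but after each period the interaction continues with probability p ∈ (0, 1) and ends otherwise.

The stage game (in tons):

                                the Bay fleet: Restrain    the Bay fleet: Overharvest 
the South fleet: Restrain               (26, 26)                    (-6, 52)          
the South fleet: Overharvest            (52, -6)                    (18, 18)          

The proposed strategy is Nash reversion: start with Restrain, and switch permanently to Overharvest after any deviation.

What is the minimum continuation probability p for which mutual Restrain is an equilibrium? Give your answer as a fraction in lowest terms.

13/17

With no time discounting, the continuation probability p plays the role of the discount factor.
Grim-trigger IC: 26/(1−p) ≥ 52 + 18p/(1−p) ⇒ p ≥ (52−26)/(52−18) = 13/17.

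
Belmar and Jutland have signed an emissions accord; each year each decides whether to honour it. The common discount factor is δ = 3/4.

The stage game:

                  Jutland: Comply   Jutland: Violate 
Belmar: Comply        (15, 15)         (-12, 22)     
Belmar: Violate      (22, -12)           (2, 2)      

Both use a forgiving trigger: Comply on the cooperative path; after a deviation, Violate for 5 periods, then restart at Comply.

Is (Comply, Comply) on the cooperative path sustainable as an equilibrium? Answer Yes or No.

A one-shot deviation gives 22 now, then 2 for 5 periods, then back to 15.
Gain from deviating: (22−15) today; loss: (15−2) in each of the next 5 periods.
No-deviation condition: (15−2)(δ+…+δ^5) ≥ 22−15, i.e. δ+…+δ^5 ≥ 7/13.
At δ = 3/4: δ+…+δ^5 = 2.2881 ≥ 0.5385.
So cooperation is sustainable.

Yes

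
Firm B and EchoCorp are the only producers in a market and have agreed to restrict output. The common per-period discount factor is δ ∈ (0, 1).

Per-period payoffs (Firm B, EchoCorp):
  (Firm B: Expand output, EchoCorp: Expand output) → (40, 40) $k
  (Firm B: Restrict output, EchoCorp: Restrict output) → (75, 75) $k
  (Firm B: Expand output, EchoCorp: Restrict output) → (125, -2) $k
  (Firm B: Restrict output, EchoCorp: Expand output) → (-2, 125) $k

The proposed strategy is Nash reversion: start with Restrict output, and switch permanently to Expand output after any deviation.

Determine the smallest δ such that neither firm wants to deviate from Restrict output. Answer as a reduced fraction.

One-period gain from deviating is 125 − 75 = 50. The loss is 75 − 40 = 35 in every subsequent period, with present value 35·δ/(1−δ).
Deviation is unprofitable when 35·δ/(1−δ) ≥ 50, i.e. δ/(1−δ) ≥ 10/7.
Equivalently δ ≥ 50/(50+35) = 10/17.

10/17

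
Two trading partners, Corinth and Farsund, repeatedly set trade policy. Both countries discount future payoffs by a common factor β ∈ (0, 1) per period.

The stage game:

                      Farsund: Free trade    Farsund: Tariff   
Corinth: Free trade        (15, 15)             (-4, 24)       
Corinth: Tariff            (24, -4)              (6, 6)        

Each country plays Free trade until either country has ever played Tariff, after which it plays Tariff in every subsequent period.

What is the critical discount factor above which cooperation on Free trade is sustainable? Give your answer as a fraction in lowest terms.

1/2

15/(1−β) ≥ 24 + 6β/(1−β)
15 ≥ 24 − 18β
β ≥ 9/18 = 1/2.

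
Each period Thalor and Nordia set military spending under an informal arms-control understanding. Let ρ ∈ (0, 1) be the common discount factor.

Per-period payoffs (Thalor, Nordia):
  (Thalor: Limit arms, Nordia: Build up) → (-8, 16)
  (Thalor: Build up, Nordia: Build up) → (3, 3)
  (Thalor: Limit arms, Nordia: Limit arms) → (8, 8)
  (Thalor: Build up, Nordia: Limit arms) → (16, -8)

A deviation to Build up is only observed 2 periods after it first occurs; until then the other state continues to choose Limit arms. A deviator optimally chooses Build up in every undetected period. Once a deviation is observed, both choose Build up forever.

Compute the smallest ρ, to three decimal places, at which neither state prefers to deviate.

0.784

Deviating for the 2 undetected periods gains 16−8 = 8 per period over cooperation, then loses 8−3 = 5 per period forever once punishment starts.
Gain: 8(1 + ρ + … + ρ^1); loss: 5·ρ^2/(1−ρ).
No profitable deviation ⇔ 8(1−ρ^2) ≤ 5·ρ^2, i.e. ρ^2 ≥ 8/(8+5) = 8/13.
Hence ρ ≥ (8/13)^(1/2) ≈ 0.784.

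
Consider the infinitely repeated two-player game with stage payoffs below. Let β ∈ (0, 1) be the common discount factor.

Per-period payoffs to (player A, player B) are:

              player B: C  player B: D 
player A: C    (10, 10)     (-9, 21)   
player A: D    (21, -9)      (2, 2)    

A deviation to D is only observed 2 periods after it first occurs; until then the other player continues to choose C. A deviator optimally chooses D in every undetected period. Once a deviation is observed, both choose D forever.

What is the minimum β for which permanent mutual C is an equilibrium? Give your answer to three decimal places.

0.761

The best deviation is to choose D for all 2 undetected periods, earning 21 each, then 2 forever once detected.
Deviation value: 21(1−β^2)/(1−β) + 2β^2/(1−β); cooperation value: 10/(1−β).
IC: 10 ≥ 21(1−β^2) + 2β^2 = 21 − 19β^2.
So β^2 ≥ 11/19, giving β ≥ (11/19)^(1/2) ≈ 0.761.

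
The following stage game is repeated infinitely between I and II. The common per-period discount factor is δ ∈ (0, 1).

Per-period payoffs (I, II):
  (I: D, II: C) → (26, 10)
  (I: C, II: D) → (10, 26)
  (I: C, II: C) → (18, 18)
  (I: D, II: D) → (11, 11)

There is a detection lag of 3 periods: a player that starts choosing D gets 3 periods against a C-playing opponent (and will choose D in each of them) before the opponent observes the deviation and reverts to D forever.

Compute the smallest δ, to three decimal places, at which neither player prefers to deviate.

0.811

The best deviation is to choose D for all 3 undetected periods, earning 26 each, then 11 forever once detected.
Deviation value: 26(1−δ^3)/(1−δ) + 11δ^3/(1−δ); cooperation value: 18/(1−δ).
IC: 18 ≥ 26(1−δ^3) + 11δ^3 = 26 − 15δ^3.
So δ^3 ≥ 8/15, giving δ ≥ (8/15)^(1/3) ≈ 0.811.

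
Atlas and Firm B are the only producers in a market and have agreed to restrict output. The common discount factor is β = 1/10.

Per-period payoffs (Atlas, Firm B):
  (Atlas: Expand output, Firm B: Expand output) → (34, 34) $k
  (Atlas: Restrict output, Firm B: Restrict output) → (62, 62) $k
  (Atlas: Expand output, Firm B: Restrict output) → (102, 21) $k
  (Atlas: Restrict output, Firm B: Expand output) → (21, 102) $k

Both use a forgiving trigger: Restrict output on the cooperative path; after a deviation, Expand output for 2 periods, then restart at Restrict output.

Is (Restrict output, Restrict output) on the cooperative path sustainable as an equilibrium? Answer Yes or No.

No

A one-shot deviation gives 102 now, then 34 for 2 periods, then back to 62.
Gain from deviating: (102−62) today; loss: (62−34) in each of the next 2 periods.
No-deviation condition: (62−34)(β+…+β^2) ≥ 102−62, i.e. β+…+β^2 ≥ 10/7.
At β = 1/10: β+…+β^2 = 0.1100 < 1.4286.
So cooperation is not sustainable.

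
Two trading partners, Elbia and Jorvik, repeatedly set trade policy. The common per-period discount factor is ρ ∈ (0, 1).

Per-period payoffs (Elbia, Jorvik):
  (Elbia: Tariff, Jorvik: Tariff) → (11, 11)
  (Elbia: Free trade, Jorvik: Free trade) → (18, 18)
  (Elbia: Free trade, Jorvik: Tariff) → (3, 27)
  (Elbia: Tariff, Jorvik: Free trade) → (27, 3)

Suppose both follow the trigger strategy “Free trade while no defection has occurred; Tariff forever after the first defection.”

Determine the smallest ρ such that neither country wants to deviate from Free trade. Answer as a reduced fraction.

18/(1−ρ) ≥ 27 + 11ρ/(1−ρ)
18 ≥ 27 − 16ρ
ρ ≥ 9/16.

9/16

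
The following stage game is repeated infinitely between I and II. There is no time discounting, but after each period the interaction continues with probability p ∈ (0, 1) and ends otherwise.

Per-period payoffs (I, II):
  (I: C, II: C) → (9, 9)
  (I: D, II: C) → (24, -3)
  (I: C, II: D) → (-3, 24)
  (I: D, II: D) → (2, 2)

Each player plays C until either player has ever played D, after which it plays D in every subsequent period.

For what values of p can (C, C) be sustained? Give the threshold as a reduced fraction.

With no time discounting, the continuation probability p plays the role of the discount factor.
Grim-trigger IC: 9/(1−p) ≥ 24 + 2p/(1−p) ⇒ p ≥ (24−9)/(24−2) = 15/22.

15/22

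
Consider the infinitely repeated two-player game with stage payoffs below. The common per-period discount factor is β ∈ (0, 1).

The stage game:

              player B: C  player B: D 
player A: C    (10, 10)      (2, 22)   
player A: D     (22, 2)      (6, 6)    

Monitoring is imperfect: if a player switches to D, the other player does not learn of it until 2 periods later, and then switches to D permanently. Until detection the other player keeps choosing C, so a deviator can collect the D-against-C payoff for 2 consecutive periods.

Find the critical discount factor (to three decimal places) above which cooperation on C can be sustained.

0.866

Deviating for the 2 undetected periods gains 22−10 = 12 per period over cooperation, then loses 10−6 = 4 per period forever once punishment starts.
Gain: 12(1 + β + … + β^1); loss: 4·β^2/(1−β).
No profitable deviation ⇔ 12(1−β^2) ≤ 4·β^2, i.e. β^2 ≥ 12/(12+4) = 3/4.
Hence β ≥ (3/4)^(1/2) ≈ 0.866.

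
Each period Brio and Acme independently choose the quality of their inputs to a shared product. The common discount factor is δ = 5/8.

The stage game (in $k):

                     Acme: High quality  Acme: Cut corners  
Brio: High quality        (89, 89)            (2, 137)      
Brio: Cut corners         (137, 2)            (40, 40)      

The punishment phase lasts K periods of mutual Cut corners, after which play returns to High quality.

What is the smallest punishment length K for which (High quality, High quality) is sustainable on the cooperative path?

Need Σ_{k=1}^{K} δ^k ≥ (137−89)/(89−40) = 0.9796 at δ = 5/8.
At K = 1 the sum is 0.6250 < 0.9796; at K = 2 it is 1.0156 ≥ 0.9796.
So the minimum punishment length is K = 2.

2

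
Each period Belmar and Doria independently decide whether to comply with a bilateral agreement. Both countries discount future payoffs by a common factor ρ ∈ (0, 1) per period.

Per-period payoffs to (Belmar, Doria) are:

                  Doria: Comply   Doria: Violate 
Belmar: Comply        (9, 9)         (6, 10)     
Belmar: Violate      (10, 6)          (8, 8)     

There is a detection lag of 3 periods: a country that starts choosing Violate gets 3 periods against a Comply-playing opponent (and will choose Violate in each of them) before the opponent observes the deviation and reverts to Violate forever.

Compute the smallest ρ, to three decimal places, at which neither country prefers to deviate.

0.794

Deviating for the 3 undetected periods gains 10−9 = 1 per period over cooperation, then loses 9−8 = 1 per period forever once punishment starts.
Gain: 1(1 + ρ + … + ρ^2); loss: 1·ρ^3/(1−ρ).
No profitable deviation ⇔ 1(1−ρ^3) ≤ 1·ρ^3, i.e. ρ^3 ≥ 1/(1+1) = 1/2.
Hence ρ ≥ (1/2)^(1/3) ≈ 0.794.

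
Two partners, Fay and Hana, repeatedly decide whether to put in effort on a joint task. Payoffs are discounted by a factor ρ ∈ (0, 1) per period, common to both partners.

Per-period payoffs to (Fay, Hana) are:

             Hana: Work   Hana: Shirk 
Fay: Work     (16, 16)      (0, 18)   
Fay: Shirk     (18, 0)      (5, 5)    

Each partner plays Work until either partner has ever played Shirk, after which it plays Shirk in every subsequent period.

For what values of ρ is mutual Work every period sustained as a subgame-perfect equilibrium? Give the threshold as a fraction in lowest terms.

16/(1−ρ) ≥ 18 + 5ρ/(1−ρ)
16 ≥ 18 − 13ρ
ρ ≥ 2/13.

2/13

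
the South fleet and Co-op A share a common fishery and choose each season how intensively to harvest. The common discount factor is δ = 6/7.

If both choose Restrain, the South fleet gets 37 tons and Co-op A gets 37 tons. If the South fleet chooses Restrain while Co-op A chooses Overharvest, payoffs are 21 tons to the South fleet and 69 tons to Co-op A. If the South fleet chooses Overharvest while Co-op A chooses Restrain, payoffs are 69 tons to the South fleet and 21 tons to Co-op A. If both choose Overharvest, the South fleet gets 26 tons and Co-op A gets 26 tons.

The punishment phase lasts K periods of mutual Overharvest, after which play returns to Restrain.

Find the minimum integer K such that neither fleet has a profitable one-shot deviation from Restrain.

No profitable deviation requires (37−26)(δ+…+δ^K) ≥ 69−37, i.e. δ+…+δ^K ≥ 32/11 ≈ 2.9091.
With δ = 6/7, the partial sums are K=1: 0.8571, K=2: 1.5918, K=3: 2.2216, K=4: 2.7613, K=5: 3.2240.
K = 5 is the first length at which the sum reaches 2.9091.

5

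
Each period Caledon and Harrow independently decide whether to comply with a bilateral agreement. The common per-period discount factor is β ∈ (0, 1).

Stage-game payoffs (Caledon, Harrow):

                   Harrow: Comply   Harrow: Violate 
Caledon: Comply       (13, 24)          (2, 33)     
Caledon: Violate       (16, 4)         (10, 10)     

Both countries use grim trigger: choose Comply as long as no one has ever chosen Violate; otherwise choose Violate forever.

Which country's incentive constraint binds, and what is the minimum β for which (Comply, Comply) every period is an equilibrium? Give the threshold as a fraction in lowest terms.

Caledon; β ≥ 1/2

For Caledon: deviation gain 16−13 = 3, per-period punishment loss 13−10 = 3. IC gives β ≥ 3/6 = 1/2.
For Harrow: gain 9, loss 14 per period, so β ≥ 9/23.
The tighter constraint is Caledon's, so cooperation needs β ≥ 1/2.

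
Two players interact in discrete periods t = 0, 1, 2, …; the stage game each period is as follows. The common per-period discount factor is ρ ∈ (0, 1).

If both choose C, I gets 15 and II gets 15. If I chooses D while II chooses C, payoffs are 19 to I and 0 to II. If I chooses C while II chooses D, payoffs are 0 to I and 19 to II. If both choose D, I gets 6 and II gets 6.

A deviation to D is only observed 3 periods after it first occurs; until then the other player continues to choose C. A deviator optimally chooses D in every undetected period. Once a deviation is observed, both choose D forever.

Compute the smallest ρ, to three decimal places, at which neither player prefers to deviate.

The best deviation is to choose D for all 3 undetected periods, earning 19 each, then 6 forever once detected.
Deviation value: 19(1−ρ^3)/(1−ρ) + 6ρ^3/(1−ρ); cooperation value: 15/(1−ρ).
IC: 15 ≥ 19(1−ρ^3) + 6ρ^3 = 19 − 13ρ^3.
So ρ^3 ≥ 4/13, giving ρ ≥ (4/13)^(1/3) ≈ 0.675.

0.675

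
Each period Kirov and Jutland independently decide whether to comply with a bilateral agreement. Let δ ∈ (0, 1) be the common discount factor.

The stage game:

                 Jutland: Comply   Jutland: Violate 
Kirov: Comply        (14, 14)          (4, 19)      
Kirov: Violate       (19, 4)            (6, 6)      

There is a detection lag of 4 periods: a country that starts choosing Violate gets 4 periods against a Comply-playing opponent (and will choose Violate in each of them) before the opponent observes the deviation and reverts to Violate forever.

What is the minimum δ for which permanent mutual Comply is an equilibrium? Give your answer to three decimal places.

A deviator earns 19 for 4 periods, then 6 forever; cooperating earns 14 forever. Multiplying the IC by (1−δ):
14 ≥ 19(1−δ^4) + 6δ^4, so 13·δ^4 ≥ 5 and δ^4 ≥ 5/13.
δ ≥ (5/13)^(1/4) ≈ 0.788.

0.788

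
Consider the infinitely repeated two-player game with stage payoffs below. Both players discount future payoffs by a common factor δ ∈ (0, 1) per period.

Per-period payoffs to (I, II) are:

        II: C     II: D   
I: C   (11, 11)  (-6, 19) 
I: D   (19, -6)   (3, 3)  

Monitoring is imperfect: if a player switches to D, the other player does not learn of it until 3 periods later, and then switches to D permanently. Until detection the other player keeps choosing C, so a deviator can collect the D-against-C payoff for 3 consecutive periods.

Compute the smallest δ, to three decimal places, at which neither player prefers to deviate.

The best deviation is to choose D for all 3 undetected periods, earning 19 each, then 3 forever once detected.
Deviation value: 19(1−δ^3)/(1−δ) + 3δ^3/(1−δ); cooperation value: 11/(1−δ).
IC: 11 ≥ 19(1−δ^3) + 3δ^3 = 19 − 16δ^3.
So δ^3 ≥ 8/16 = 1/2, giving δ ≥ (1/2)^(1/3) ≈ 0.794.

0.794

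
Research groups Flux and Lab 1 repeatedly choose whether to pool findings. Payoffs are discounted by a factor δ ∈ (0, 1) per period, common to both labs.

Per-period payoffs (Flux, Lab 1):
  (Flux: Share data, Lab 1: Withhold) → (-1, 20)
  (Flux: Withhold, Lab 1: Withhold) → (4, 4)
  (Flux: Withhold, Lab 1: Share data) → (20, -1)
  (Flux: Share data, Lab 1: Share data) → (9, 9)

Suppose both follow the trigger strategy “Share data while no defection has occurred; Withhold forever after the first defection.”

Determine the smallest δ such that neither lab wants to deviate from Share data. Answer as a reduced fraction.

Under grim trigger the critical discount factor is (T−C)/(T−P) with T = 20, C = 9, P = 4.
δ* = (20−9)/(20−4) = 11/16.

11/16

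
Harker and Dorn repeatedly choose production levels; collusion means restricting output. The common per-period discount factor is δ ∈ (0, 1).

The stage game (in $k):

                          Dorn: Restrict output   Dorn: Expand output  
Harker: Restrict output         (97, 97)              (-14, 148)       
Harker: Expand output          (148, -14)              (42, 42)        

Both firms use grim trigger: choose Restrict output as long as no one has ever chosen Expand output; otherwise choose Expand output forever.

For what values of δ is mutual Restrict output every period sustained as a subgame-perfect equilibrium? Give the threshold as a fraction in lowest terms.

Cooperation forever yields 97 each period: 97/(1−δ).
Deviating yields 148 once, then 42 forever: 148 + 42δ/(1−δ).
No profitable deviation requires 97/(1−δ) ≥ 148 + 42δ/(1−δ).
Multiplying by (1−δ): 97 ≥ 148(1−δ) + 42δ = 148 − 106δ.
So 106δ ≥ 51, i.e. δ ≥ 51/106.

51/106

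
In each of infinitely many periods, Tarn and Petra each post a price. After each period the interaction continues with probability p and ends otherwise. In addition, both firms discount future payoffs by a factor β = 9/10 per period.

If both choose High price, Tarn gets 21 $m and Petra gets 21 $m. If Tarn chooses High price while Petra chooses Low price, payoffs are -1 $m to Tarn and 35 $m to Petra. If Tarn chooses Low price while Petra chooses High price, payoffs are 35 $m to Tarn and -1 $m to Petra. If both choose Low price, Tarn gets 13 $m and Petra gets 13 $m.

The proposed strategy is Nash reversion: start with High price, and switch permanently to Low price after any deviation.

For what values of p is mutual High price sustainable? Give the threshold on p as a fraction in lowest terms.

70/99

With continuation probability p and discount β, the effective per-period discount factor is βp.
Grim-trigger IC: βp ≥ (35−21)/(35−13) = 7/11.
So p ≥ (7/11)/(9/10) = 70/99.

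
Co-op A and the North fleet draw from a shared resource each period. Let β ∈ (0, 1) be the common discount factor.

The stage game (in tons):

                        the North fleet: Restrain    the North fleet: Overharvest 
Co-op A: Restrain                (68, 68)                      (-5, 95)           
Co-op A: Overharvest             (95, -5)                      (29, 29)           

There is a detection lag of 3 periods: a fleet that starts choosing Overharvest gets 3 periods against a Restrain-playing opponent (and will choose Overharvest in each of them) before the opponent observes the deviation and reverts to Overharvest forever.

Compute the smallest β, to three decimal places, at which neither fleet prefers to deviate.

A deviator earns 95 for 3 periods, then 29 forever; cooperating earns 68 forever. Multiplying the IC by (1−β):
68 ≥ 95(1−β^3) + 29β^3, so 66·β^3 ≥ 27 and β^3 ≥ 9/22.
β ≥ (9/22)^(1/3) ≈ 0.742.

0.742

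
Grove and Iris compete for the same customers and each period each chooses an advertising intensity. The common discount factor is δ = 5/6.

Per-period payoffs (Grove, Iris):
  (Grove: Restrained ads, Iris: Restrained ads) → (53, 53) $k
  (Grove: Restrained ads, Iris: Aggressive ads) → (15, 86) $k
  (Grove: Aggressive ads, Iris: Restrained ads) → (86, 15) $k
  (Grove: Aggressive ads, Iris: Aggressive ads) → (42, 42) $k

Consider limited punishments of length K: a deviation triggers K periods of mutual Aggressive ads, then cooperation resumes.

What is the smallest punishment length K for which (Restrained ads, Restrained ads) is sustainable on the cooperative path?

No profitable deviation requires (53−42)(δ+…+δ^K) ≥ 86−53, i.e. δ+…+δ^K ≥ 3 ≈ 3.0000.
With δ = 5/6, the partial sums are K=1: 0.8333, K=2: 1.5278, K=3: 2.1065, K=4: 2.5887, K=5: 2.9906, K=6: 3.3255.
K = 6 is the first length at which the sum reaches 3.0000.

6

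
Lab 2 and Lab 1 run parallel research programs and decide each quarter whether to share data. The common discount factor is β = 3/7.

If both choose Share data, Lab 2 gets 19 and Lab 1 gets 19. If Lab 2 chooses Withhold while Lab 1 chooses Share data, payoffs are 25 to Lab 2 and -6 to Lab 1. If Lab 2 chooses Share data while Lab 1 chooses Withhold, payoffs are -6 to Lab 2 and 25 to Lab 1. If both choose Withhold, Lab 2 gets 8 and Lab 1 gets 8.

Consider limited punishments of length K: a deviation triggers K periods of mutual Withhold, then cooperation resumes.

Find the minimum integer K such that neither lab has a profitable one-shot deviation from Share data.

Need Σ_{k=1}^{K} β^k ≥ (25−19)/(19−8) = 0.5455 at β = 3/7.
At K = 1 the sum is 0.4286 < 0.5455; at K = 2 it is 0.6122 ≥ 0.5455.
So the minimum punishment length is K = 2.

2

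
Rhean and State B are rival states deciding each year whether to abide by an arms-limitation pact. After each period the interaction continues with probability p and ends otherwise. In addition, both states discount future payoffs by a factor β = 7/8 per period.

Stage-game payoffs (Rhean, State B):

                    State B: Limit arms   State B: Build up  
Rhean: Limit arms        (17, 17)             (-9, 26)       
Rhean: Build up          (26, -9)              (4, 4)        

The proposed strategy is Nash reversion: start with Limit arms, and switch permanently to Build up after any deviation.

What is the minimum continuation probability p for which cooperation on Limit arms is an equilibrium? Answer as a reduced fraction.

36/77

With continuation probability p and discount β, the effective per-period discount factor is βp.
Grim-trigger IC: βp ≥ (26−17)/(26−4) = 9/22.
So p ≥ (9/22)/(7/8) = 36/77.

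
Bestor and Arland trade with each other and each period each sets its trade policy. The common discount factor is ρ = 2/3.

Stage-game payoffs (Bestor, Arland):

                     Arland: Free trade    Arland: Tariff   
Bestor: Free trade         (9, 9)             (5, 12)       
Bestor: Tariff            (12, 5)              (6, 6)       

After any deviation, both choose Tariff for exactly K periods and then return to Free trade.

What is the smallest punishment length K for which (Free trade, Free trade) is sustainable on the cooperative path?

2

IC: ρ(1−ρ^K)/(1−ρ) ≥ (12−9)/(9−6) = 1.
With ρ = 2/3: need 1 − ρ^K ≥ 1·(1−2/3)/(2/3), i.e. ρ^K ≤ 0.5000.
Since (2/3)^1 = 0.6667 and (2/3)^2 = 0.4444, the smallest such K is 2.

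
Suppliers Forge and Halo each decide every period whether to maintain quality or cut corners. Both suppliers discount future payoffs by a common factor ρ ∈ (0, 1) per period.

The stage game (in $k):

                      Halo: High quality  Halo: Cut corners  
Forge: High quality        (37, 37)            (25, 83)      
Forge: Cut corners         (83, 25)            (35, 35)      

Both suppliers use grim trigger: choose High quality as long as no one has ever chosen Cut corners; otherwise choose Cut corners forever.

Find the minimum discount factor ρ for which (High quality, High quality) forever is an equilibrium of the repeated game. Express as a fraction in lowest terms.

Under grim trigger the critical discount factor is (T−C)/(T−P) with T = 83, C = 37, P = 35.
ρ* = (83−37)/(83−35) = 46/48 = 23/24.

23/24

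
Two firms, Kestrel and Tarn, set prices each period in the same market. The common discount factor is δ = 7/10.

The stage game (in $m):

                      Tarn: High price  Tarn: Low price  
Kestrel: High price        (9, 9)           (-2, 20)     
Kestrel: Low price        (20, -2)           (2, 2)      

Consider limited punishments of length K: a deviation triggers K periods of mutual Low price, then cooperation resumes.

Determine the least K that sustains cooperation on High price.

4

Need Σ_{k=1}^{K} δ^k ≥ (20−9)/(9−2) = 1.5714 at δ = 7/10.
At K = 3 the sum is 1.5330 < 1.5714; at K = 4 it is 1.7731 ≥ 1.5714.
So the minimum punishment length is K = 4.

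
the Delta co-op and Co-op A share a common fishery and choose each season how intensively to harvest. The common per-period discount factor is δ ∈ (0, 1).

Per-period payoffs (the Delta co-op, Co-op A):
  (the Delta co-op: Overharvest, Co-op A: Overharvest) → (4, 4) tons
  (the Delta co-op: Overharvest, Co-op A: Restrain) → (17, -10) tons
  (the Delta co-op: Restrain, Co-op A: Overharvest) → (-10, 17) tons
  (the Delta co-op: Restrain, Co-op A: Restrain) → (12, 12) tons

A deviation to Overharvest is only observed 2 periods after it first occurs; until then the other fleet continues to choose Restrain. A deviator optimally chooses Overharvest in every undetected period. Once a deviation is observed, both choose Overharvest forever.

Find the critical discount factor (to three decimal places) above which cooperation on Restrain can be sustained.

Deviating for the 2 undetected periods gains 17−12 = 5 per period over cooperation, then loses 12−4 = 8 per period forever once punishment starts.
Gain: 5(1 + δ + … + δ^1); loss: 8·δ^2/(1−δ).
No profitable deviation ⇔ 5(1−δ^2) ≤ 8·δ^2, i.e. δ^2 ≥ 5/(5+8) = 5/13.
Hence δ ≥ (5/13)^(1/2) ≈ 0.620.

0.620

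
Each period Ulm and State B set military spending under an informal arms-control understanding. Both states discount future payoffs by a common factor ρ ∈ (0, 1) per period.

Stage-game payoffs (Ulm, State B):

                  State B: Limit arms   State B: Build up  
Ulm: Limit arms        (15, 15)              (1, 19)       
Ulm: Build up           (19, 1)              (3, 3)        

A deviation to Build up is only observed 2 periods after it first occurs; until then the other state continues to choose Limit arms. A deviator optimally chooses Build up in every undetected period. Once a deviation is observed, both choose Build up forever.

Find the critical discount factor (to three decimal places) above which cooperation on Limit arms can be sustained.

0.500

A deviator earns 19 for 2 periods, then 3 forever; cooperating earns 15 forever. Multiplying the IC by (1−ρ):
15 ≥ 19(1−ρ^2) + 3ρ^2, so 16·ρ^2 ≥ 4 and ρ^2 ≥ 1/4.
ρ ≥ (1/4)^(1/2) ≈ 0.500.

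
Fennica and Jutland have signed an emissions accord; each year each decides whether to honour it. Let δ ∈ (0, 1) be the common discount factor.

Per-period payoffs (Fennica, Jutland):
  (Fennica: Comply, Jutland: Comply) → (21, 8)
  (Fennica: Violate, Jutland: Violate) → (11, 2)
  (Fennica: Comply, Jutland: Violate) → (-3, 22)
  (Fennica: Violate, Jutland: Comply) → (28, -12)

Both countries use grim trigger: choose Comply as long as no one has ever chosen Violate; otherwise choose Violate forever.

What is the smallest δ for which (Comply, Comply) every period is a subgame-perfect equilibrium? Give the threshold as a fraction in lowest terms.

7/10

Fennica: cooperation gives 21 each period; deviation gives 28 once then 11 forever.
  21/(1−δ) ≥ 28 + 11δ/(1−δ) ⇒ δ ≥ 7/17.
Jutland: cooperation gives 8 each period; deviation gives 22 once then 2 forever.
  δ ≥ 14/20 = 7/10.
Both must hold, so the binding constraint is Jutland's: δ ≥ 7/10.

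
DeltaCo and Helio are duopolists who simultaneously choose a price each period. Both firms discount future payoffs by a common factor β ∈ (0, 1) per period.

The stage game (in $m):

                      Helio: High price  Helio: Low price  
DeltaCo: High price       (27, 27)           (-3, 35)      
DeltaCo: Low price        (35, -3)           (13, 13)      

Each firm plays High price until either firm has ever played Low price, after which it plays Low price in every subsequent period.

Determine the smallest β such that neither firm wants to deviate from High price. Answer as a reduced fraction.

4/11

One-period gain from deviating is 35 − 27 = 8. The loss is 27 − 13 = 14 in every subsequent period, with present value 14·β/(1−β).
Deviation is unprofitable when 14·β/(1−β) ≥ 8, i.e. β/(1−β) ≥ 4/7.
Equivalently β ≥ 8/(8+14) = 4/11.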